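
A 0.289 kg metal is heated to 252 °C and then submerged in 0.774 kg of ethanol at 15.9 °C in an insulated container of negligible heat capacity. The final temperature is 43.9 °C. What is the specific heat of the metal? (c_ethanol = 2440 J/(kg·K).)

m_s c (T_s − T_f) = m_ethanol c_ethanol (T_f − T_0):
0.289×c×(252 − 43.9) = 0.774×2440×(43.9 − 15.9)
60.14 c = 52880  ⇒  c ≈ 879.3 J/(kg·K)

c ≈ 879 J/(kg·K)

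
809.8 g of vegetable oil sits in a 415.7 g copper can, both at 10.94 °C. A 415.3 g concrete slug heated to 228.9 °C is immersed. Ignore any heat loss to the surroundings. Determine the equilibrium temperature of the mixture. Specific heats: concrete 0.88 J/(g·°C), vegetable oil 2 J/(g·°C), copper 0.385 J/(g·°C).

T_f ≈ 48.1 °C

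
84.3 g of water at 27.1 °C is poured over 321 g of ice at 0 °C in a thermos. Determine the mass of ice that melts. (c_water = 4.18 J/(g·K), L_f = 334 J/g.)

m_melted ≈ 28.6 g

Cooling the water to 0 °C releases 84.3×4.18×27.1 = 9549.3 J.
Melting all 321 g of ice would need 321×334 = 107214 J.
9549.3 J < 107214 J, so only part of the ice melts and the system sits at 0 °C.
m_melted×334 = 9549.3  ⇒  m_melted ≈ 28.59 g.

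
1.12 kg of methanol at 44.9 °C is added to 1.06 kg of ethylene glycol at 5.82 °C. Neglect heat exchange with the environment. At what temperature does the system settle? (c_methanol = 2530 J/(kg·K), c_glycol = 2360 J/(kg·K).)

With ΣQ=0 the equilibrium temperature is the m·c-weighted mean:
T_f = (2833.6*44.9 + 2501.6*5.82) / (2833.6 + 2501.6)
    = 141788 / 5335.2 ≈ 26.58 °C

T_f ≈ 26.6 °C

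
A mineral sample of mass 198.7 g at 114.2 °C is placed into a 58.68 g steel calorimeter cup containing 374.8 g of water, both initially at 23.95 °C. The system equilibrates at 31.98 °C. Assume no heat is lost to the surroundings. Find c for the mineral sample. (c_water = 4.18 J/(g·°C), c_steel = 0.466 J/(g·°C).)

c ≈ 0.783 J/(g·°C)

Let T be the final temperature. ΣQ_i = 0:
198.7·c·(31.98 − 114.2) + 374.8·4.18·(31.98 − 23.95) + 58.68·0.466·(31.98 − 23.95) = 0
-16337 c = -12800
c = -12800/-16337 ≈ 0.7835 J/(g·°C)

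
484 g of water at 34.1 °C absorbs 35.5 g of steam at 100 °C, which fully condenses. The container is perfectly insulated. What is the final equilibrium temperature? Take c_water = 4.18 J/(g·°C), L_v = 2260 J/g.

Sum of m c ΔT and latent-heat terms is zero:
condense steam: −35.5·2260 = −80230
  condensate cools 100→T: 35.5·4.18·(T − 100) = 148.39(T − 100)
  water warms: 484·4.18·(T − 34.1) = 2023.1(T − 34.1)
2171.5 T = 80230 + 14839 + 68988 = 164057
T ≈ 75.55 °C — below 100 °C, confirming all the steam condensed.

T_f ≈ 75.5 °C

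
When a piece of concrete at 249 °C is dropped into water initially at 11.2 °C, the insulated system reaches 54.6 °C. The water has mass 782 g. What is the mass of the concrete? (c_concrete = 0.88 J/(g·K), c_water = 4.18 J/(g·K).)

m ≈ 829 g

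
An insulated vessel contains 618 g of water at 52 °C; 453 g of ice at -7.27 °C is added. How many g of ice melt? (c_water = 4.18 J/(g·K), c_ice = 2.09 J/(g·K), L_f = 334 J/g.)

m_melted ≈ 382 g

Cooling the water to 0 °C releases 618×4.18×52 = 134328 J.
Warming the ice to 0 °C takes 453×2.09×7.27 = 6883 J, leaving 127445 J for melting.
To melt every bit of ice: 453×334 = 151302 J.
That's not enough to melt it all — equilibrium is at 0 °C with ice remaining.
Mass melted = 127445/334 ≈ 381.6 g.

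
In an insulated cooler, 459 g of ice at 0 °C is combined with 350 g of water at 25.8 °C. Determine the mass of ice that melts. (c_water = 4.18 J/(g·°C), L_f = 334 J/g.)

m_melted ≈ 113 g

Cooling the water to 0 °C releases 350·4.18·25.8 = 37745 J.
Fully melting the ice requires m_ice L_f = 459·334 = 153306 J.
That's not enough to melt it all — equilibrium is at 0 °C with ice remaining.
m_melted·334 = 37745  ⇒  m_melted ≈ 113 g.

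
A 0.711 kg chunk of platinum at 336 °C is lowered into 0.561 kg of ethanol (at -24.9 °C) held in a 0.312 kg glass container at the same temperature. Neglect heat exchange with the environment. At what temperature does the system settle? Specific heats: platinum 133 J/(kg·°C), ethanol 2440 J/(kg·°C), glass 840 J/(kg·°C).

With ΣQ=0 the equilibrium temperature is the m·c-weighted mean:
T_f = (94.56·336 + 1368.8·(-24.9) + 262.08·(-24.9)) / (94.56 + 1368.8 + 262.08)
    = -8836.7 / 1725.5 ≈ -5.12 °C

T_f ≈ -5.1 °C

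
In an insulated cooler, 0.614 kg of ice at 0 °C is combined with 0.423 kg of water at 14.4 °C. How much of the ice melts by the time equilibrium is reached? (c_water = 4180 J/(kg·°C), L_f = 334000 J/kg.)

m_melted ≈ 0.0762 kg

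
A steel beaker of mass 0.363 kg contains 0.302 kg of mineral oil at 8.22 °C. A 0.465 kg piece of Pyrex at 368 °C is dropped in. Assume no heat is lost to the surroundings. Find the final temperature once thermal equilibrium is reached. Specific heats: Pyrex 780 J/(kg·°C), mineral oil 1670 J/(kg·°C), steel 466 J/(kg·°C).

T_f ≈ 134.2 °C

T_f is the heat-capacity-weighted average of the initial temperatures:
T_f = (362.7×368 + 504.34×8.22 + 169.16×8.22) / (362.7 + 504.34 + 169.16)
    = 139010 / 1036.2 ≈ 134.15 °C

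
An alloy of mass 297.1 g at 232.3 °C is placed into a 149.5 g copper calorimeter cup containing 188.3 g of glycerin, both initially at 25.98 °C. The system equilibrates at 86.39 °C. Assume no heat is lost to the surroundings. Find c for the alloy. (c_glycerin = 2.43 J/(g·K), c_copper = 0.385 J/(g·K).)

c ≈ 0.718 J/(g·K)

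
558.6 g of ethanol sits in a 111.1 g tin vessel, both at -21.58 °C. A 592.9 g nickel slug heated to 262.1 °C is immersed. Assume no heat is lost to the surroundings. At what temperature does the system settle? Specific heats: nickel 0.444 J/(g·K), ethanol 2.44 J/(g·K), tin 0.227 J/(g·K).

Taking heat into each body as positive, Σ m c ΔT = 0:
592.9*0.444*(T − 262.1) + 558.6*2.44*(T − (-21.58)) + 111.1*0.227*(T − (-21.58)) = 0
263.25(T − 262.1) + 1363(T − (-21.58)) + 25.22(T − (-21.58)) = 0
1651.5 T = 39040
T = 39040/1651.5 ≈ 23.64 °C

T_f ≈ 23.6 °C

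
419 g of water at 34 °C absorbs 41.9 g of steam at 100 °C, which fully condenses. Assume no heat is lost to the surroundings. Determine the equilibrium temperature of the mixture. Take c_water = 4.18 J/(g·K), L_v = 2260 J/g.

Sum of m c ΔT and latent-heat terms is zero:
steam→water at 100 °C releases m L_v = 41.9·2260 = 94694; condensed water 100 °C→T: 175.14(T − 100); water warms: 419·4.18·(T − 34) = 1751.4(T − 34)
1926.6 T = 94694 + 17514 + 59548 = 171756
T ≈ 89.15 °C (< 100 °C, so full condensation is consistent).

T_f ≈ 89.2 °C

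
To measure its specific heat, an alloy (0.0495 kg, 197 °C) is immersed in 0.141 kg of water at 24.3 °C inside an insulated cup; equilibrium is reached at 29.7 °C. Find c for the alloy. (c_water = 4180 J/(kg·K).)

Energy conservation, ΣQ = 0:
0.0495×c×(29.7 − 197) + 0.141×4180×(29.7 − 24.3) = 0
-8.281 c = -3182.7
c = -3182.7/-8.281 ≈ 384.3 J/(kg·K)

c ≈ 384 J/(kg·K)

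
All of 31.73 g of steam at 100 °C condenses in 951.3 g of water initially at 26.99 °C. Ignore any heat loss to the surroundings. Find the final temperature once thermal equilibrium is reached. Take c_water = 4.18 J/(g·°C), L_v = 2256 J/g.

Energy conservation, ΣQ = 0:
condense steam: −31.73·2256 = −71583
  condensate cools 100→T: 31.73·4.18·(T − 100) = 132.63(T − 100)
  water warms: 951.3·4.18·(T − 26.99) = 3976.4(T − 26.99)
4109.1 T = 71583 + 13263 + 107324 = 192170
T ≈ 46.77 °C — below 100 °C, confirming all the steam condensed.

T_f ≈ 46.8 °C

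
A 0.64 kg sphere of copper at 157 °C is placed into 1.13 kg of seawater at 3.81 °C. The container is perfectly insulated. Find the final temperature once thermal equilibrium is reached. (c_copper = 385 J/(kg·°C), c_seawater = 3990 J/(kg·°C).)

T_f ≈ 11.7 °C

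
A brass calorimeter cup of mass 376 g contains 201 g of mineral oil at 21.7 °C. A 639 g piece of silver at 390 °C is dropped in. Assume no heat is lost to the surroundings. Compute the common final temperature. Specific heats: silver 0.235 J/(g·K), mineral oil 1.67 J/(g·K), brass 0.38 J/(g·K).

T_f ≈ 109.7 °C

Heat gained plus heat lost sum to zero:
639*0.235*(T − 390) + 201*1.67*(T − 21.7) + 376*0.38*(T − 21.7) = 0
150.16(T − 390) + 335.67(T − 21.7) + 142.88(T − 21.7) = 0
(150.16 + 335.67 + 142.88) T = 150.16*390 + 335.67*21.7 + 142.88*21.7
T = 68949 / 628.71 = 110 °C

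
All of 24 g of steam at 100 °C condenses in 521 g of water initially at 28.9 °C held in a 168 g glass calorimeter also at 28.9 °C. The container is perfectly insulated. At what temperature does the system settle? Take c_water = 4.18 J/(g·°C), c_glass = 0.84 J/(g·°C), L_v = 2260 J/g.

T_f ≈ 54.3 °C

Let T be the final temperature. ΣQ_i = 0:
latent heat released on condensation: 24×2260 = 54240
  condensed water 100 °C→T: 100.32(T − 100)
  water warms: 521×4.18×(T − 28.9) = 2177.8(T − 28.9)
  glass cup: 168×0.84×(T − 28.9) = 141.12(T − 28.9)
2419.2 T = 54240 + 10032 + 67016 = 131288
T ≈ 54.27 °C — below 100 °C, confirming all the steam condensed.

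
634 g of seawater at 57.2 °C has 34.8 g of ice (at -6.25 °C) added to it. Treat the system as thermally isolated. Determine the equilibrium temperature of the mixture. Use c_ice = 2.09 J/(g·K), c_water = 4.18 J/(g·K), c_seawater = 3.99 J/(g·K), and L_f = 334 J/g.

Taking heat into each body as positive, Σ m c ΔT = 0:
warm ice to 0 °C: 34.8·2.09·(0 − (-6.25)) = 454.57; fusion: m_ice L_f = 34.8·334 = 11623; meltwater 0→T: 34.8·4.18·T = 145.46 T; seawater cools: 634·3.99·(T − 57.2) = 2529.7(T − 57.2)
2675.1 T = 144697 − 12078 = 132619
T ≈ 49.57 °C. Since T > 0 °C, the all-ice-melts assumption holds.

T_f ≈ 49.6 °C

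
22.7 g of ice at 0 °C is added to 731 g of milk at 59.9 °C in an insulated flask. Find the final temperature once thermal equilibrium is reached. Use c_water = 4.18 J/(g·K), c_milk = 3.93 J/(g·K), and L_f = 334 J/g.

T_f ≈ 55.4 °C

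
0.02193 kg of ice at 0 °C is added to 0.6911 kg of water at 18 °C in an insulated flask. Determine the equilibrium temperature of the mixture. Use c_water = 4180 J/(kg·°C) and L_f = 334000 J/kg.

T_f ≈ 15.0 °C

Net heat exchanged in the isolated system is zero:
latent heat to melt: 0.02193·334000 = 7324.6; warm the meltwater: 91.67 T; water cools: 0.6911·4180·(T − 18) = 2888.8(T − 18)
2980.5 T = 51998 − 7324.6 = 44674
T ≈ 14.99 °C (positive, so assuming full melt was valid).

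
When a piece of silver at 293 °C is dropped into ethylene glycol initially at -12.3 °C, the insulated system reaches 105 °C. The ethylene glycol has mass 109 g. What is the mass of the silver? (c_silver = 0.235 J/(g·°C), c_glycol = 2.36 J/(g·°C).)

m ≈ 683 g

|Q_silver| = |Q_glycol|:
m×0.235×(293 − 105) = 109×2.36×(105 − (-12.3))
44.18 m = 30174  ⇒  m ≈ 683 g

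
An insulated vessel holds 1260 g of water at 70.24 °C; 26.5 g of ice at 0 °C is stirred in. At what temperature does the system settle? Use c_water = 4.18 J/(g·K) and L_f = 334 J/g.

Setting the total heat transfer to zero:
fusion: m_ice L_f = 26.5×334 = 8851; meltwater 0→T: 26.5×4.18×T = 110.77 T; water: 5266.8(T − 70.24)
5377.6 T = 369940 − 8851 = 361089
T ≈ 67.15 °C. Since T > 0 °C, the all-ice-melts assumption holds.

T_f ≈ 67.1 °C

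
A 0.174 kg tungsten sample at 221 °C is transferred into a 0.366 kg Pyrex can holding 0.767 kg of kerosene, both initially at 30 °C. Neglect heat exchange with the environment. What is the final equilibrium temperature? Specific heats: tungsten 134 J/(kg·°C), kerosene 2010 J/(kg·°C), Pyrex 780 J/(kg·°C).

Heat gained plus heat lost sum to zero:
0.174×134×(T − 221) + 0.767×2010×(T − 30) + 0.366×780×(T − 30) = 0
23.32(T − 221) + 1541.7(T − 30) + 285.48(T − 30) = 0
(23.32 + 1541.7 + 285.48) T = 23.32×221 + 1541.7×30 + 285.48×30
T ≈ 32.41 °C

T_f ≈ 32.4 °C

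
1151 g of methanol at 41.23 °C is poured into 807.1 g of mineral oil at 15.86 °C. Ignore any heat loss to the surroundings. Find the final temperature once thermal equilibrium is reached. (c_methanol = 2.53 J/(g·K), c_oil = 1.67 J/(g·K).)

T_f ≈ 33.2 °C

Heat lost by the methanol equals heat gained by the oil:
1151*2.53*(41.23 − T) = 807.1*1.67*(T − 15.86)
2912(41.23 − T) = 1347.9(T − 15.86)
4259.9 T = 141440  ⇒  T ≈ 33.20 °C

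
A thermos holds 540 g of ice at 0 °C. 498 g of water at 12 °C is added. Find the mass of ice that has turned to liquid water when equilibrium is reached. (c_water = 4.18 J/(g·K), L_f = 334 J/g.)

Heat available from the water dropping to 0 °C: 498×4.18×12 = 24980 J.
Melting all 540 g of ice would need 540×334 = 180360 J.
That's not enough to melt it all — equilibrium is at 0 °C with ice remaining.
Mass melted = 24980/334 ≈ 74.79 g.

m_melted ≈ 74.8 g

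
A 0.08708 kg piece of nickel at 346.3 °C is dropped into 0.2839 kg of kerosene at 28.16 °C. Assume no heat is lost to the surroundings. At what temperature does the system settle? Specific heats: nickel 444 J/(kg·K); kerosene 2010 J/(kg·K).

Taking heat into each body as positive, Σ m c ΔT = 0:
0.08708*444*(T − 346.3) + 0.2839*2010*(T − 28.16) = 0
38.66(T − 346.3) + 570.64(T − 28.16) = 0
609.3 T = 29458
T = 29458 / 609.3 = 48.3 °C

T_f ≈ 48.3 °C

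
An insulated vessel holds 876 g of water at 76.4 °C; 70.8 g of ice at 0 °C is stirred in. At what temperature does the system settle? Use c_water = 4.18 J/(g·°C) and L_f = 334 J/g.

T_f ≈ 64.7 °C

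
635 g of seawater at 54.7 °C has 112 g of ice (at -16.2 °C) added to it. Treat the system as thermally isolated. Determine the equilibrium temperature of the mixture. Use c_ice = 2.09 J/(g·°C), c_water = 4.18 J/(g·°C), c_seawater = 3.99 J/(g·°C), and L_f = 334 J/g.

Heat gained plus heat lost sum to zero:
warm ice to 0 °C: 112·2.09·(0 − (-16.2)) = 3792.1
  melt ice: 112·334 = 37408
  warm the meltwater: 468.16 T
  seawater: 2533.7(T − 54.7)
3001.8 T = 138591 − 41200 = 97391
T ≈ 32.44 °C (positive, so assuming full melt was valid).

T_f ≈ 32.4 °C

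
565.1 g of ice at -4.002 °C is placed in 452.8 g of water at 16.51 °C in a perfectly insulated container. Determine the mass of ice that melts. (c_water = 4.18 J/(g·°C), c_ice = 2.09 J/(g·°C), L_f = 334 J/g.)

m_melted ≈ 79.4 g

Heat available from the water dropping to 0 °C: 452.8×4.18×16.51 = 31249 J.
Warming the ice to 0 °C takes 565.1×2.09×4.002 = 4726.6 J, leaving 26522 J for melting.
Fully melting the ice requires m_ice L_f = 565.1×334 = 188743 J.
26522 J < 188743 J, so only part of the ice melts and the system sits at 0 °C.
m_melted×334 = 26522  ⇒  m_melted ≈ 79.41 g.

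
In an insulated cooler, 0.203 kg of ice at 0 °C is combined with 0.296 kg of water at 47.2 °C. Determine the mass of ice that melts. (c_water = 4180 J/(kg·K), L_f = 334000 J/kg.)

m_melted ≈ 0.175 kg

Water can give up m c ΔT = 0.296·4180·47.2 = 58400 J before reaching 0 °C.
Melting all 0.203 kg of ice would need 0.203·334000 = 67802 J.
That's not enough to melt it all — equilibrium is at 0 °C with ice remaining.
Mass melted = 58400/334000 ≈ 0.1748 kg.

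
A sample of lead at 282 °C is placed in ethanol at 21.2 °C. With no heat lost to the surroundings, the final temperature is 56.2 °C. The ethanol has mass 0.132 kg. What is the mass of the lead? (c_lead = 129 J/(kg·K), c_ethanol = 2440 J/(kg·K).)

Heat lost by the lead = heat gained by the ethanol:
m×129×(282 − 56.2) = 0.132×2440×(56.2 − 21.2)
29128 m = 11273  ⇒  m ≈ 0.387 kg

m ≈ 0.387 kg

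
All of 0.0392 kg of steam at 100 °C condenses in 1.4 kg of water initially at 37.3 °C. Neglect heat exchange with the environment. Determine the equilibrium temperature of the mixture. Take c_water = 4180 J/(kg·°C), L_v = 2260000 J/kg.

T_f ≈ 53.7 °C

Energy balance with sensible and latent terms:
latent heat released on condensation: 0.0392·2260000 = 88592; condensate cools 100→T: 0.0392·4180·(T − 100) = 163.86(T − 100); original water: 5852(T − 37.3)
6015.9 T = 88592 + 16386 + 218280 = 323257
T ≈ 53.73 °C (< 100 °C, so full condensation is consistent).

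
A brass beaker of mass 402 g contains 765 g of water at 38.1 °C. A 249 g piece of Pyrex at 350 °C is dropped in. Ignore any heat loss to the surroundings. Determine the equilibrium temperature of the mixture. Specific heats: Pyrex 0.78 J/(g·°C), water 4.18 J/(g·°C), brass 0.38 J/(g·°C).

T_f ≈ 55.2 °C

T_f = Σ m_i c_i T_i / Σ m_i c_i:
T_f = (194.22·350 + 3197.7·38.1 + 152.76·38.1) / (194.22 + 3197.7 + 152.76)
    = 195630 / 3544.7 ≈ 55.19 °C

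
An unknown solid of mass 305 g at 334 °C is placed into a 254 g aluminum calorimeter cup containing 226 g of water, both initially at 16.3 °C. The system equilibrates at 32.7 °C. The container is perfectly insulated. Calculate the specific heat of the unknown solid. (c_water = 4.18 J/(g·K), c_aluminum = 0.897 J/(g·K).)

Conservation of energy gives ΣQ = 0:
305·c·(32.7 − 334) + 226·4.18·(32.7 − 16.3) + 254·0.897·(32.7 − 16.3) = 0
-91896 c = -19229
c = -19229/-91896 ≈ 0.2092 J/(g·K)

c ≈ 0.209 J/(g·K)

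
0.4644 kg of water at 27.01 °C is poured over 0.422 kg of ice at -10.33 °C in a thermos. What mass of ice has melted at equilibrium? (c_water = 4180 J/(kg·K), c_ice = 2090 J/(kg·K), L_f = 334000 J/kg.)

m_melted ≈ 0.13 kg

Cooling the water to 0 °C releases 0.4644·4180·27.01 = 52432 J.
Warming the ice to 0 °C takes 0.422·2090·10.33 = 9110.9 J, leaving 43321 J for melting.
Fully melting the ice requires m_ice L_f = 0.422·334000 = 140948 J.
That's not enough to melt it all — equilibrium is at 0 °C with ice remaining.
m_melted·334000 = 43321  ⇒  m_melted ≈ 0.1297 kg.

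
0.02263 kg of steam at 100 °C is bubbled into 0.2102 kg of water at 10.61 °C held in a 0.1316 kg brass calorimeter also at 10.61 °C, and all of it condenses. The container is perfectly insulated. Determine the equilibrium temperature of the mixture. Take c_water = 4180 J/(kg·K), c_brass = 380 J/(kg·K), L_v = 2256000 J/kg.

T_f ≈ 68.8 °C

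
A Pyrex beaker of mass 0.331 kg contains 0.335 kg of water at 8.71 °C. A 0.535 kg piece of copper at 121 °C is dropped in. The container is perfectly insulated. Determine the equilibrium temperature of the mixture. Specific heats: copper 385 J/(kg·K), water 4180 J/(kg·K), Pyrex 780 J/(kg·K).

With ΣQ=0 the equilibrium temperature is the m·c-weighted mean:
T_f = (205.98×121 + 1400.3×8.71 + 258.18×8.71) / (205.98 + 1400.3 + 258.18)
    = 39368 / 1864.5 ≈ 21.12 °C

T_f ≈ 21.1 °C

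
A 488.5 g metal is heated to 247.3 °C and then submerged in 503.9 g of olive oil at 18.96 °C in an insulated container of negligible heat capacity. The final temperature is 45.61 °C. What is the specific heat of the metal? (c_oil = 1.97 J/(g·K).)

Heat lost by the metal = heat gained by the oil:
488.5·c·(247.3 − 45.61) = 503.9·1.97·(45.61 − 18.96)
98526 c = 26455  ⇒  c ≈ 0.2685 J/(g·K)

c ≈ 0.269 J/(g·K)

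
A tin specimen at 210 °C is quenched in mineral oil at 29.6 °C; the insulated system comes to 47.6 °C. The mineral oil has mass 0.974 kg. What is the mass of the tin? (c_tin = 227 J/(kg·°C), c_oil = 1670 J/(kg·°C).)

m ≈ 0.794 kg

Let T be the final temperature. ΣQ_i = 0:
m×227×(47.6 − 210) + 0.974×1670×(47.6 − 29.6) = 0
-36865 m = -29278
m = -29278/-36865 ≈ 0.7942 kg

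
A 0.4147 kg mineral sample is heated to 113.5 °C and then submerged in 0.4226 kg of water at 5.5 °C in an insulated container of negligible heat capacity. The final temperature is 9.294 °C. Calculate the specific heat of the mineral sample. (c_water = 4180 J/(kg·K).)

m_s c (T_s − T_f) = m_water c_water (T_f − T_0):
0.4147×c×(113.5 − 9.294) = 0.4226×4180×(9.294 − 5.5)
43.21 c = 6702  ⇒  c ≈ 155.1 J/(kg·K)

c ≈ 155 J/(kg·K)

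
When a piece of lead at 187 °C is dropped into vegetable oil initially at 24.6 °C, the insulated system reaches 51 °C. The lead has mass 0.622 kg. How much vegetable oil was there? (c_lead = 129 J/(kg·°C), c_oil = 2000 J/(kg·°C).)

m ≈ 0.207 kg

Let T be the final temperature. ΣQ_i = 0:
0.622·129·(51 − 187) + m·2000·(51 − 24.6) = 0
52800 m = 10912
m = 10912/52800 ≈ 0.2067 kg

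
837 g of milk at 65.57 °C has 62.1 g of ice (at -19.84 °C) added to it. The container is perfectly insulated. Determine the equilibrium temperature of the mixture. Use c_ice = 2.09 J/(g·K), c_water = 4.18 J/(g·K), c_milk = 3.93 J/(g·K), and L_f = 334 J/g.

T_f ≈ 54.2 °C

Energy balance with sensible and latent terms:
ice -19.84→0 °C: 62.1·2.09·19.84 = 2575
  latent heat to melt: 62.1·334 = 20741
  meltwater 0→T: 62.1·4.18·T = 259.58 T
  milk: 3289.4(T − 65.57)
3549 T = 215687 − 23316 = 192370
T ≈ 54.20 °C (positive, so assuming full melt was valid).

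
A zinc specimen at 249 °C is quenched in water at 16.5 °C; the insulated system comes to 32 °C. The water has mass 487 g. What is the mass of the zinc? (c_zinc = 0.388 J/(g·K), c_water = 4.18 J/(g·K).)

m ≈ 375 g

Heat lost by the zinc = heat gained by the water:
m×0.388×(249 − 32) = 487×4.18×(32 − 16.5)
84.2 m = 31553  ⇒  m ≈ 374.8 g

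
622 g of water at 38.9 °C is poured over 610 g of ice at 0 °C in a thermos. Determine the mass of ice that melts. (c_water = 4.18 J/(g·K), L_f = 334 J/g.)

Water can give up m c ΔT = 622·4.18·38.9 = 101138 J before reaching 0 °C.
Fully melting the ice requires m_ice L_f = 610·334 = 203740 J.
Since 101138 < 203740 J, not all the ice melts; equilibrium is at 0 °C.
Mass melted = 101138/334 ≈ 302.8 g.

m_melted ≈ 303 g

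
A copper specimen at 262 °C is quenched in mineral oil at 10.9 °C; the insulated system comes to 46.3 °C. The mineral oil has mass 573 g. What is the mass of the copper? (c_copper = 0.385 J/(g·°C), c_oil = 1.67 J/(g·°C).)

Heat lost by the copper = heat gained by the oil:
m·0.385·(262 − 46.3) = 573·1.67·(46.3 − 10.9)
83.04 m = 33875  ⇒  m ≈ 407.9 g

m ≈ 408 g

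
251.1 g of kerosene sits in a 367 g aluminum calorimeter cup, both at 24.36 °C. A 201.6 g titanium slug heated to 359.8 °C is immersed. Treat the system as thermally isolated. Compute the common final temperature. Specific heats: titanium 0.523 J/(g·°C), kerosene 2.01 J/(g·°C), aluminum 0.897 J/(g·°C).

T_f is the heat-capacity-weighted average of the initial temperatures:
T_f = (105.44×359.8 + 504.71×24.36 + 329.2×24.36) / (105.44 + 504.71 + 329.2)
    = 58250 / 939.35 ≈ 62.01 °C

T_f ≈ 62.0 °C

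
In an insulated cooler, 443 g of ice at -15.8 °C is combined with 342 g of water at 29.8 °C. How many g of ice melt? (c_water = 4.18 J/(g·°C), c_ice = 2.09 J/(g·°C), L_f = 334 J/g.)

Heat available from the water dropping to 0 °C: 342×4.18×29.8 = 42601 J.
Warming the ice to 0 °C takes 443×2.09×15.8 = 14629 J, leaving 27972 J for melting.
Melting all 443 g of ice would need 443×334 = 147962 J.
Since 27972 < 147962 J, not all the ice melts; equilibrium is at 0 °C.
Mass melted = 27972/334 ≈ 83.75 g.

m_melted ≈ 83.7 g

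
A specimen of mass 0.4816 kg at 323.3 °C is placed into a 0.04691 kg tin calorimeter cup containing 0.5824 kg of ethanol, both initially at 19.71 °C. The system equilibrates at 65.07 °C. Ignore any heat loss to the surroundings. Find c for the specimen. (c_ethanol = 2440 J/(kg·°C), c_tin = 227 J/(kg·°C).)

Let T be the final temperature. ΣQ_i = 0:
0.4816·c·(65.07 − 323.3) + 0.5824·2440·(65.07 − 19.71) + 0.04691·227·(65.07 − 19.71) = 0
-124.36 c = -64942
c = -64942/-124.36 ≈ 522.2 J/(kg·°C)

c ≈ 522 J/(kg·°C)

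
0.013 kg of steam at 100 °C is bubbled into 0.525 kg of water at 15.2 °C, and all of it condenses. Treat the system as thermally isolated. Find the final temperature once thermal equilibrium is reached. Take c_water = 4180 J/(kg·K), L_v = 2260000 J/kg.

T_f ≈ 30.3 °C

Energy balance with sensible and latent terms:
latent heat released on condensation: 0.013×2260000 = 29380
  condensed water 100 °C→T: 54.34(T − 100)
  original water: 2194.5(T − 15.2)
2248.8 T = 29380 + 5434 + 33356 = 68170
T ≈ 30.31 °C — below 100 °C, confirming all the steam condensed.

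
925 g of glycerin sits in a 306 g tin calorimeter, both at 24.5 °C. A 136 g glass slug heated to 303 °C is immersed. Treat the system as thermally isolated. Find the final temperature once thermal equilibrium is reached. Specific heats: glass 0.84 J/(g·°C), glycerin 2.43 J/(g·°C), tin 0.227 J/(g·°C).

T_f ≈ 37.6 °C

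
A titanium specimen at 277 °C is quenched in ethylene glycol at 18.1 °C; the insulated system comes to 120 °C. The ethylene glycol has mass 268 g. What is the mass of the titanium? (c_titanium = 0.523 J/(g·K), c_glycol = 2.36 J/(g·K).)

m ≈ 785 g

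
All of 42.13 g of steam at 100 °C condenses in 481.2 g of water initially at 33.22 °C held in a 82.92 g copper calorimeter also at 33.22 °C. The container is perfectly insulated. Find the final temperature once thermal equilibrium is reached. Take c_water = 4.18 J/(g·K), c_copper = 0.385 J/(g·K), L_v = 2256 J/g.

T_f ≈ 81.3 °C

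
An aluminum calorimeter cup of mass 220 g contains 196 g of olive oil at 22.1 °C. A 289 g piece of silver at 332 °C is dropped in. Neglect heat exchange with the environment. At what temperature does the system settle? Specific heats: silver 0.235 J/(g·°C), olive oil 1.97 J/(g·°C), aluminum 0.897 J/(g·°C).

T_f ≈ 54.4 °C

Conservation of energy gives ΣQ = 0:
289·0.235·(T − 332) + 196·1.97·(T − 22.1) + 220·0.897·(T − 22.1) = 0
67.91(T − 332) + 386.12(T − 22.1) + 197.34(T − 22.1) = 0
651.38 T = 35442
T = 35442 / 651.38 = 54.4 °C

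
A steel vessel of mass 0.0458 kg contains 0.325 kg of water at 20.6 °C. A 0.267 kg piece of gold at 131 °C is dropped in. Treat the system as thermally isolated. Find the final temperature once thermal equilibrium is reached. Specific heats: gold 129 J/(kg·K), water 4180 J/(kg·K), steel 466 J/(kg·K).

Conservation of energy gives ΣQ = 0:
0.267*129*(T − 131) + 0.325*4180*(T − 20.6) + 0.0458*466*(T − 20.6) = 0
34.44(T − 131) + 1358.5(T − 20.6) + 21.34(T − 20.6) = 0
(34.44 + 1358.5 + 21.34) T = 34.44*131 + 1358.5*20.6 + 21.34*20.6
T ≈ 23.29 °C

T_f ≈ 23.3 °C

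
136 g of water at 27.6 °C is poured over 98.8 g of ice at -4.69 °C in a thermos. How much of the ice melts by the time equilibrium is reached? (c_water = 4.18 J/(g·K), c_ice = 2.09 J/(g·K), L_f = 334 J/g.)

m_melted ≈ 44.1 g

Cooling the water to 0 °C releases 136×4.18×27.6 = 15690 J.
Warming the ice to 0 °C takes 98.8×2.09×4.69 = 968.45 J, leaving 14722 J for melting.
To melt every bit of ice: 98.8×334 = 32999 J.
Since 14722 < 32999 J, not all the ice melts; equilibrium is at 0 °C.
Mass melted = 14722/334 ≈ 44.08 g.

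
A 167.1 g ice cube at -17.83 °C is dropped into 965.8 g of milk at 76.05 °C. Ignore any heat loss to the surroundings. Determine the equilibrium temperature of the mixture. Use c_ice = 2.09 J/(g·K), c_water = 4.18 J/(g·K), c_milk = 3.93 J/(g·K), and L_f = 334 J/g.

Energy balance with sensible and latent terms:
warm ice to 0 °C: 167.1×2.09×(0 − (-17.83)) = 6226.9; melt ice: 167.1×334 = 55811; meltwater 0→T: 167.1×4.18×T = 698.48 T; milk: 3795.6(T − 76.05)
4494.1 T = 288655 − 62038 = 226617
T ≈ 50.43 °C — above 0 °C, consistent with complete melting.

T_f ≈ 50.4 °C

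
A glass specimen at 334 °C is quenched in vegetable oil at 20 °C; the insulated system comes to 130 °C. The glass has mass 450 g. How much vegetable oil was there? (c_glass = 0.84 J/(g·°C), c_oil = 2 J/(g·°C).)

m ≈ 351 g

Heat lost by the glass = heat gained by the oil:
450·0.84·(334 − 130) = m·2·(130 − 20)
220 m = 77112  ⇒  m ≈ 350.5 g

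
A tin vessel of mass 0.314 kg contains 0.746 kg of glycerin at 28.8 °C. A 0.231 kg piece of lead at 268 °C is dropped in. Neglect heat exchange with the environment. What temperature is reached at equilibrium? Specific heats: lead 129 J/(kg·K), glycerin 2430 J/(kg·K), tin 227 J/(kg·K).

Heat gained plus heat lost sum to zero:
0.231·129·(T − 268) + 0.746·2430·(T − 28.8) + 0.314·227·(T − 28.8) = 0
29.8(T − 268) + 1812.8(T − 28.8) + 71.28(T − 28.8) = 0
1913.9 T = 62247
T = 62247 / 1913.9 = 32.5 °C

T_f ≈ 32.5 °C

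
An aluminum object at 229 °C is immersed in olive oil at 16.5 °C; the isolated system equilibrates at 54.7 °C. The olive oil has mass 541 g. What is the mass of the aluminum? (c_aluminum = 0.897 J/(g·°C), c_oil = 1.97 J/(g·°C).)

Taking heat into each body as positive, Σ m c ΔT = 0:
m×0.897×(54.7 − 229) + 541×1.97×(54.7 − 16.5) = 0
-156.35 m = -40712
m = -40712/-156.35 ≈ 260.4 g

m ≈ 260 g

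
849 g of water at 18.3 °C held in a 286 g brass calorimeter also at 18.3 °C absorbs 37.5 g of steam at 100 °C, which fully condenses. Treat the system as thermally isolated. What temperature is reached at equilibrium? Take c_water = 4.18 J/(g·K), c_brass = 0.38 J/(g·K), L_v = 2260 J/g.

Setting the total heat transfer to zero:
steam→water at 100 °C releases m L_v = 37.5·2260 = 84750; condensate cools 100→T: 37.5·4.18·(T − 100) = 156.75(T − 100); original water: 3548.8(T − 18.3); brass cup: 286·0.38·(T − 18.3) = 108.68(T − 18.3)
3814.2 T = 84750 + 15675 + 66932 = 167357
T ≈ 43.88 °C — below 100 °C, confirming all the steam condensed.

T_f ≈ 43.9 °C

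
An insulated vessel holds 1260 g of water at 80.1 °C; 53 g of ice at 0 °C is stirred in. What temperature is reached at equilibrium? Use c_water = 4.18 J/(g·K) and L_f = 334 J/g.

Let T be the final temperature. ΣQ_i = 0:
melt ice: 53·334 = 17702; meltwater 0→T: 53·4.18·T = 221.54 T; water cools: 1260·4.18·(T − 80.1) = 5266.8(T − 80.1)
5488.3 T = 421871 − 17702 = 404169
T ≈ 73.64 °C — above 0 °C, consistent with complete melting.

T_f ≈ 73.6 °C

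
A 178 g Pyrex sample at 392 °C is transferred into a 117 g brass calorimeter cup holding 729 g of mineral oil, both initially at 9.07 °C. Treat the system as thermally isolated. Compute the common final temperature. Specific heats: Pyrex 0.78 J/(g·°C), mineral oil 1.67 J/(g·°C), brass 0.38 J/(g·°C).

T_f ≈ 47.0 °C

Energy conservation, ΣQ = 0:
178×0.78×(T − 392) + 729×1.67×(T − 9.07) + 117×0.38×(T − 9.07) = 0
(138.84 + 1217.4 + 44.46) T = 138.84×392 + 1217.4×9.07 + 44.46×9.07
T ≈ 47.03 °C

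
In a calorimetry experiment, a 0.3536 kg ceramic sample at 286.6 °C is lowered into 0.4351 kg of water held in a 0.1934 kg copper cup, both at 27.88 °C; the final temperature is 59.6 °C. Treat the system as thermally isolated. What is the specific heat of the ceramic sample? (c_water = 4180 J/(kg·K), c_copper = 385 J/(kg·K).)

Let T be the final temperature. ΣQ_i = 0:
0.3536×c×(59.6 − 286.6) + 0.4351×4180×(59.6 − 27.88) + 0.1934×385×(59.6 − 27.88) = 0
-80.27 c = -60052
c = -60052/-80.27 ≈ 748.1 J/(kg·K)

c ≈ 748 J/(kg·K)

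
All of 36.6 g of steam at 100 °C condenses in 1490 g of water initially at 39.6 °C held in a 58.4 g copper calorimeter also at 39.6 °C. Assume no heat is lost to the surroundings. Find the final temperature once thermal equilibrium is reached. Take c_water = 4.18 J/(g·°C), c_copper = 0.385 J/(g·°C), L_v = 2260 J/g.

T_f ≈ 54.0 °C

Taking heat into each body as positive, Σ m c ΔT = 0:
condense steam: −36.6×2260 = −82716; condensate cools 100→T: 36.6×4.18×(T − 100) = 152.99(T − 100); water warms: 1490×4.18×(T − 39.6) = 6228.2(T − 39.6); cup: 22.48(T − 39.6)
6403.7 T = 82716 + 15299 + 247527 = 345542
T ≈ 53.96 °C, under the boiling point, so the assumption holds.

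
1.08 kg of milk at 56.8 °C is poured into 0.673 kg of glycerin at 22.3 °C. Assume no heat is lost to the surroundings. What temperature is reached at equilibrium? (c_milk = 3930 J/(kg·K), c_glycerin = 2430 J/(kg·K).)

Heat lost by the milk equals heat gained by the glycerin:
1.08*3930*(56.8 − T) = 0.673*2430*(T − 22.3)
4244.4(56.8 − T) = 1635.4(T − 22.3)
5879.8 T = 277551  ⇒  T ≈ 47.20 °C

T_f ≈ 47.2 °C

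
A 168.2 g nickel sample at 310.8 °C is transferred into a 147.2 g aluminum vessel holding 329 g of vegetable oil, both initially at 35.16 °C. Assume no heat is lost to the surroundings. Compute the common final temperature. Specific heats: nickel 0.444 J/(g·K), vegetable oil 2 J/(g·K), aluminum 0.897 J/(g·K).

T_f ≈ 59.0 °C

Let T be the final temperature. ΣQ_i = 0:
168.2×0.444×(T − 310.8) + 329×2×(T − 35.16) + 147.2×0.897×(T − 35.16) = 0
74.68(T − 310.8) + 658(T − 35.16) + 132.04(T − 35.16) = 0
(74.68 + 658 + 132.04) T = 74.68×310.8 + 658×35.16 + 132.04×35.16
T ≈ 58.97 °C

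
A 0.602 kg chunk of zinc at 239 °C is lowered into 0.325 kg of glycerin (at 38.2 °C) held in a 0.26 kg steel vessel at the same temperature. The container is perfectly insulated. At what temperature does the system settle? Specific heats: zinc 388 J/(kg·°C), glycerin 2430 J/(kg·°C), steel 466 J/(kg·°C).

Conservation of energy gives ΣQ = 0:
0.602×388×(T − 239) + 0.325×2430×(T − 38.2) + 0.26×466×(T − 38.2) = 0
233.58(T − 239) + 789.75(T − 38.2) + 121.16(T − 38.2) = 0
(233.58 + 789.75 + 121.16) T = 233.58×239 + 789.75×38.2 + 121.16×38.2
T = 90621/1144.5 ≈ 79.18 °C

T_f ≈ 79.2 °C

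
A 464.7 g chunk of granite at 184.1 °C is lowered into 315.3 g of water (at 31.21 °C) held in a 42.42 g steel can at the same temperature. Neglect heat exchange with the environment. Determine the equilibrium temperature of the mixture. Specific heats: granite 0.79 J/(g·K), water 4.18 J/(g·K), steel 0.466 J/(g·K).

T_f ≈ 64.1 °C

Energy conservation, ΣQ = 0:
464.7×0.79×(T − 184.1) + 315.3×4.18×(T − 31.21) + 42.42×0.466×(T − 31.21) = 0
367.11(T − 184.1) + 1318(T − 31.21) + 19.77(T − 31.21) = 0
1704.8 T = 109336
T ≈ 64.13 °C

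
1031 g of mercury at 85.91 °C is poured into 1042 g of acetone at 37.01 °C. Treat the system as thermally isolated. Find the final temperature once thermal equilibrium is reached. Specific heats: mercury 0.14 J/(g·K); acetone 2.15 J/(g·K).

T_f ≈ 40.0 °C

|Q_mercury| = |Q_acetone|:
1031·0.14·(85.91 − T) = 1042·2.15·(T − 37.01)
144.34(85.91 − T) = 2240.3(T − 37.01)
2384.6 T = 95314  ⇒  T ≈ 39.97 °C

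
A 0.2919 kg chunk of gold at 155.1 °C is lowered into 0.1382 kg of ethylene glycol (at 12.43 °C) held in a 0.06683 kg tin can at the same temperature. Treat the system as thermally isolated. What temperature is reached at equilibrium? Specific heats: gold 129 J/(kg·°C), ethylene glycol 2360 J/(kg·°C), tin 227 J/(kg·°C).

T_f ≈ 26.6 °C

Heat gained plus heat lost sum to zero:
0.2919*129*(T − 155.1) + 0.1382*2360*(T − 12.43) + 0.06683*227*(T − 12.43) = 0
378.98 T = 10083
T = 10083 / 378.98 = 26.6 °C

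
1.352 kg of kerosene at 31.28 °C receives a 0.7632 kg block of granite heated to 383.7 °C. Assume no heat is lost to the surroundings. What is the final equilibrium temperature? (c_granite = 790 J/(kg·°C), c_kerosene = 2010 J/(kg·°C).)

Set heat shed by the hot body equal to heat absorbed by the cold body:
0.7632×790×(383.7 − T) = 1.352×2010×(T − 31.28)
602.93(383.7 − T) = 2717.5(T − 31.28)
3320.4 T = 316347  ⇒  T ≈ 95.27 °C

T_f ≈ 95.3 °C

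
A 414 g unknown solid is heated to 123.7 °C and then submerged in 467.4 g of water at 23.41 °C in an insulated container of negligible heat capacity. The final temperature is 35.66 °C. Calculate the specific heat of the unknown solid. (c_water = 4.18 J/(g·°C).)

Energy conservation, ΣQ = 0:
414×c×(35.66 − 123.7) + 467.4×4.18×(35.66 − 23.41) = 0
-36449 c = -23933
c = -23933/-36449 ≈ 0.6566 J/(g·°C)

c ≈ 0.657 J/(g·°C)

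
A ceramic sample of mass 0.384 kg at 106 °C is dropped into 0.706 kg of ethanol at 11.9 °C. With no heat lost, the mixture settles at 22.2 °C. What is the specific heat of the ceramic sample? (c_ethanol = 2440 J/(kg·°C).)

c ≈ 551 J/(kg·°C)

Net heat exchanged in the isolated system is zero:
0.384·c·(22.2 − 106) + 0.706·2440·(22.2 − 11.9) = 0
-32.18 c = -17743
c = -17743/-32.18 ≈ 551.4 J/(kg·°C)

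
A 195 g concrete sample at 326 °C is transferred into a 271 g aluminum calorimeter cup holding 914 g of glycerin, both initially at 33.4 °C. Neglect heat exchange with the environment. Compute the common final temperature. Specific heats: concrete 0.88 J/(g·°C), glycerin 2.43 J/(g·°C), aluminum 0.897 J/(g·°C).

Net heat exchanged in the isolated system is zero:
195*0.88*(T − 326) + 914*2.43*(T − 33.4) + 271*0.897*(T − 33.4) = 0
(171.6 + 2221 + 243.09) T = 171.6*326 + 2221*33.4 + 243.09*33.4
T = 138243 / 2635.7 = 52.4 °C

T_f ≈ 52.4 °C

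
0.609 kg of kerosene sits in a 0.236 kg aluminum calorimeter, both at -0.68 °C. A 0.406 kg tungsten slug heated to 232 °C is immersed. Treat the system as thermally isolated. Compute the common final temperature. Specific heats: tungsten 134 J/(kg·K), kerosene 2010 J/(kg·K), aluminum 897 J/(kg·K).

Let T be the final temperature. ΣQ_i = 0:
0.406×134×(T − 232) + 0.609×2010×(T − (-0.68)) + 0.236×897×(T − (-0.68)) = 0
54.4(T − 232) + 1224.1(T − (-0.68)) + 211.69(T − (-0.68)) = 0
1490.2 T = 11645
T ≈ 7.81 °C

T_f ≈ 7.8 °C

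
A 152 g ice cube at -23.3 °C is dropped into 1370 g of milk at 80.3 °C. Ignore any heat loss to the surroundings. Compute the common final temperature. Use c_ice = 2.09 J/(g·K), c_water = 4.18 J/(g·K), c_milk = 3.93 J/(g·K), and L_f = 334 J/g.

Heat gained plus heat lost sum to zero:
ice -23.3→0 °C: 152×2.09×23.3 = 7401.9; latent heat to melt: 152×334 = 50768; warm the meltwater: 635.36 T; milk: 5384.1(T − 80.3)
6019.5 T = 432343 − 58170 = 374173
T ≈ 62.16 °C (positive, so assuming full melt was valid).

T_f ≈ 62.2 °C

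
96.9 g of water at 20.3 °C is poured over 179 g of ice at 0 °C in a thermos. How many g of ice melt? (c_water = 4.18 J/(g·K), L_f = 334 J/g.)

m_melted ≈ 24.6 g

Cooling the water to 0 °C releases 96.9×4.18×20.3 = 8222.4 J.
To melt every bit of ice: 179×334 = 59786 J.
8222.4 J < 59786 J, so only part of the ice melts and the system sits at 0 °C.
Mass melted = 8222.4/334 ≈ 24.62 g.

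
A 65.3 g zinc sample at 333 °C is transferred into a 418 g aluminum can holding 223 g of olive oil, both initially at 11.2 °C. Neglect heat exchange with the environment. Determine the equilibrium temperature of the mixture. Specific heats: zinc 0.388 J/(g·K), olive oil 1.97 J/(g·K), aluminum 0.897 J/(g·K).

Let T be the final temperature. ΣQ_i = 0:
65.3*0.388*(T − 333) + 223*1.97*(T − 11.2) + 418*0.897*(T − 11.2) = 0
25.34(T − 333) + 439.31(T − 11.2) + 374.95(T − 11.2) = 0
(25.34 + 439.31 + 374.95) T = 25.34*333 + 439.31*11.2 + 374.95*11.2
T = 17557/839.59 ≈ 20.91 °C

T_f ≈ 20.9 °C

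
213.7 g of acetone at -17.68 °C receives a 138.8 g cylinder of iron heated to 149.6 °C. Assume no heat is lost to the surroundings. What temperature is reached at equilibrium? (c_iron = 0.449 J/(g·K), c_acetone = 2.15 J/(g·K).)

T_f ≈ 2.3 °C

|Q_iron| = |Q_acetone|:
138.8*0.449*(149.6 − T) = 213.7*2.15*(T − (-17.68))
62.32(149.6 − T) = 459.45(T − (-17.68))
521.78 T = 1200.1  ⇒  T ≈ 2.30 °C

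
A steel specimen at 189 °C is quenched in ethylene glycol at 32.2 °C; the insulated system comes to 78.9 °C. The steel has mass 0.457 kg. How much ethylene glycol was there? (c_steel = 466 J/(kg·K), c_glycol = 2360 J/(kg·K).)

m ≈ 0.213 kg

Net heat exchanged in the isolated system is zero:
0.457×466×(78.9 − 189) + m×2360×(78.9 − 32.2) = 0
110212 m = 23447
m = 23447/110212 ≈ 0.2127 kg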